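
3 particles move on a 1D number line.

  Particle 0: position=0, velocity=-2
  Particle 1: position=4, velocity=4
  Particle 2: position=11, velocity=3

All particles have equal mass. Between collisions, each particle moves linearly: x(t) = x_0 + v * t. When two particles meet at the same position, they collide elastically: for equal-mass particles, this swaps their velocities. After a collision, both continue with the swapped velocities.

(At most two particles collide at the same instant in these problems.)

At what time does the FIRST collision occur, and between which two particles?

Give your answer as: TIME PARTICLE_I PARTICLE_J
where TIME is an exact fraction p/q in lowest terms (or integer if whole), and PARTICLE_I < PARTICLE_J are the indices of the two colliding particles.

Answer: 7 1 2

Derivation:
Pair (0,1): pos 0,4 vel -2,4 -> not approaching (rel speed -6 <= 0)
Pair (1,2): pos 4,11 vel 4,3 -> gap=7, closing at 1/unit, collide at t=7
Earliest collision: t=7 between 1 and 2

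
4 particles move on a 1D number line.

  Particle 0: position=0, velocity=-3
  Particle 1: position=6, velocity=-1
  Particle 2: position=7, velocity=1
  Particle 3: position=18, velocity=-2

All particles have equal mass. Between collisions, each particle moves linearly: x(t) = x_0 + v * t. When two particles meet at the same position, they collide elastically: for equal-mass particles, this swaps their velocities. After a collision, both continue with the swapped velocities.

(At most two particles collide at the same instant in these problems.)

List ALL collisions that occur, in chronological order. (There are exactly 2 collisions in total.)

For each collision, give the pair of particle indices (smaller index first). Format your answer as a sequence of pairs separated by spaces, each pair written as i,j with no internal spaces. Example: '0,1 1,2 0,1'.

Collision at t=11/3: particles 2 and 3 swap velocities; positions: p0=-11 p1=7/3 p2=32/3 p3=32/3; velocities now: v0=-3 v1=-1 v2=-2 v3=1
Collision at t=12: particles 1 and 2 swap velocities; positions: p0=-36 p1=-6 p2=-6 p3=19; velocities now: v0=-3 v1=-2 v2=-1 v3=1

Answer: 2,3 1,2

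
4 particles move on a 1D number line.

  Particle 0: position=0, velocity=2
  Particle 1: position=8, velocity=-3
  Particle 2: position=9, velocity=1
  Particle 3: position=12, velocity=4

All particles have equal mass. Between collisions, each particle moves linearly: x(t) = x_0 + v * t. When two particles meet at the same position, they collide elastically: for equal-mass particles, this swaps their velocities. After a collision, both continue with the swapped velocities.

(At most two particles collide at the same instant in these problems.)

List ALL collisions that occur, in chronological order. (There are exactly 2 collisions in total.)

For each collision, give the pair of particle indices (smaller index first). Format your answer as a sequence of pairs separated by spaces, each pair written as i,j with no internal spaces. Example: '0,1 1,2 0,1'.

Answer: 0,1 1,2

Derivation:
Collision at t=8/5: particles 0 and 1 swap velocities; positions: p0=16/5 p1=16/5 p2=53/5 p3=92/5; velocities now: v0=-3 v1=2 v2=1 v3=4
Collision at t=9: particles 1 and 2 swap velocities; positions: p0=-19 p1=18 p2=18 p3=48; velocities now: v0=-3 v1=1 v2=2 v3=4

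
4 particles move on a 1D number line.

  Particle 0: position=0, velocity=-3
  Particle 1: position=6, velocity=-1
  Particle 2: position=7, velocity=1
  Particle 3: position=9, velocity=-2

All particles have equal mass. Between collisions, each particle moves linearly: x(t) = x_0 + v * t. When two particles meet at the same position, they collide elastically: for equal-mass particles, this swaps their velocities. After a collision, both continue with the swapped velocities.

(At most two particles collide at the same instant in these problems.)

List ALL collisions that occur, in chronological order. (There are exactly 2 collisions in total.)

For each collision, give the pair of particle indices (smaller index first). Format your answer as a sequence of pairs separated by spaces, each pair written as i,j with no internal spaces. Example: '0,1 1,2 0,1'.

Collision at t=2/3: particles 2 and 3 swap velocities; positions: p0=-2 p1=16/3 p2=23/3 p3=23/3; velocities now: v0=-3 v1=-1 v2=-2 v3=1
Collision at t=3: particles 1 and 2 swap velocities; positions: p0=-9 p1=3 p2=3 p3=10; velocities now: v0=-3 v1=-2 v2=-1 v3=1

Answer: 2,3 1,2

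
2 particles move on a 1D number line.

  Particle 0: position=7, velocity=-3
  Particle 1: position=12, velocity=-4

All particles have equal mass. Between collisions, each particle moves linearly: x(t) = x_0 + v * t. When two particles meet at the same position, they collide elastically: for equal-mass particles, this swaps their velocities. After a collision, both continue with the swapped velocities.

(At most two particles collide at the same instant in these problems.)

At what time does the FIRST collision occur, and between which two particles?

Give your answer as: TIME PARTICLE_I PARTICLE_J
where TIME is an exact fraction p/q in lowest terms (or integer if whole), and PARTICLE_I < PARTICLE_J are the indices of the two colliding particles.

Pair (0,1): pos 7,12 vel -3,-4 -> gap=5, closing at 1/unit, collide at t=5
Earliest collision: t=5 between 0 and 1

Answer: 5 0 1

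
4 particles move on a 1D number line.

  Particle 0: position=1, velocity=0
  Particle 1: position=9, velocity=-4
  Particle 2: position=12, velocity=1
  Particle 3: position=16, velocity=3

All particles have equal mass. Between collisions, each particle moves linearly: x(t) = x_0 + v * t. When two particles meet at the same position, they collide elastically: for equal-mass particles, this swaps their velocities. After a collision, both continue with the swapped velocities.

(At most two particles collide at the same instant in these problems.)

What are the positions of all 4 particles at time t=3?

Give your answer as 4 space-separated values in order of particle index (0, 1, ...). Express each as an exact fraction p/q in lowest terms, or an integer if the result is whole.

Answer: -3 1 15 25

Derivation:
Collision at t=2: particles 0 and 1 swap velocities; positions: p0=1 p1=1 p2=14 p3=22; velocities now: v0=-4 v1=0 v2=1 v3=3
Advance to t=3 (no further collisions before then); velocities: v0=-4 v1=0 v2=1 v3=3; positions = -3 1 15 25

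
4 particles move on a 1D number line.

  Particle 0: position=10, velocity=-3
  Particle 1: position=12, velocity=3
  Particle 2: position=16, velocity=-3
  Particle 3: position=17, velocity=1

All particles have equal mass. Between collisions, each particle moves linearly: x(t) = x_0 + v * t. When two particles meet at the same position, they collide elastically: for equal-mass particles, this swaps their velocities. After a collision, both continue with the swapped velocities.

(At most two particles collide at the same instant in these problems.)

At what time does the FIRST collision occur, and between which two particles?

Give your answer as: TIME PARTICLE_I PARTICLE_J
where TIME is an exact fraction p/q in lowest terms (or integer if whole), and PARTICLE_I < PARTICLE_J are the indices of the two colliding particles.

Pair (0,1): pos 10,12 vel -3,3 -> not approaching (rel speed -6 <= 0)
Pair (1,2): pos 12,16 vel 3,-3 -> gap=4, closing at 6/unit, collide at t=2/3
Pair (2,3): pos 16,17 vel -3,1 -> not approaching (rel speed -4 <= 0)
Earliest collision: t=2/3 between 1 and 2

Answer: 2/3 1 2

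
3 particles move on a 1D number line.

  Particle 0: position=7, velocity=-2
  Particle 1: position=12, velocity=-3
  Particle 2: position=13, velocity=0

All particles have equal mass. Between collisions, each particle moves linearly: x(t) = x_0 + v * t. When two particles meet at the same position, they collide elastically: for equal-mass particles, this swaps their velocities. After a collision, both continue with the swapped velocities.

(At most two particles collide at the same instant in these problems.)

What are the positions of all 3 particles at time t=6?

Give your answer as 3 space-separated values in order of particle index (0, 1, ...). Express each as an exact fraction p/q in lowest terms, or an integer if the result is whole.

Collision at t=5: particles 0 and 1 swap velocities; positions: p0=-3 p1=-3 p2=13; velocities now: v0=-3 v1=-2 v2=0
Advance to t=6 (no further collisions before then); velocities: v0=-3 v1=-2 v2=0; positions = -6 -5 13

Answer: -6 -5 13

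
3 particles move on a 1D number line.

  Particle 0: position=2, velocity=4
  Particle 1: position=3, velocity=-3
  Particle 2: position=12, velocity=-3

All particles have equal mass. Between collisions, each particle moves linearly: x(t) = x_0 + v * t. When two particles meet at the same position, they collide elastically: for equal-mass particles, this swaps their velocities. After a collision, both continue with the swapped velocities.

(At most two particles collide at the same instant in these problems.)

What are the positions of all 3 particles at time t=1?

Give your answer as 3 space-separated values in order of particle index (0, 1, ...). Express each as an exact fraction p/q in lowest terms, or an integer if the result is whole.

Answer: 0 6 9

Derivation:
Collision at t=1/7: particles 0 and 1 swap velocities; positions: p0=18/7 p1=18/7 p2=81/7; velocities now: v0=-3 v1=4 v2=-3
Advance to t=1 (no further collisions before then); velocities: v0=-3 v1=4 v2=-3; positions = 0 6 9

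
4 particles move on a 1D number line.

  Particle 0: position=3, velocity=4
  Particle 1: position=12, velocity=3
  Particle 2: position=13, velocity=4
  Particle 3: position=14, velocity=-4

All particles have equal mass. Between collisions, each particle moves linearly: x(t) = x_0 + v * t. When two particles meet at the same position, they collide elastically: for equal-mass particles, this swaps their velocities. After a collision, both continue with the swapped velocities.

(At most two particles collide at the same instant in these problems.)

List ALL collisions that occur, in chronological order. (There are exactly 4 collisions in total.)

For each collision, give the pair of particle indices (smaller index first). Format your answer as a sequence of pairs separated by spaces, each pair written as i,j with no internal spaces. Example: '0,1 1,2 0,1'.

Answer: 2,3 1,2 0,1 1,2

Derivation:
Collision at t=1/8: particles 2 and 3 swap velocities; positions: p0=7/2 p1=99/8 p2=27/2 p3=27/2; velocities now: v0=4 v1=3 v2=-4 v3=4
Collision at t=2/7: particles 1 and 2 swap velocities; positions: p0=29/7 p1=90/7 p2=90/7 p3=99/7; velocities now: v0=4 v1=-4 v2=3 v3=4
Collision at t=11/8: particles 0 and 1 swap velocities; positions: p0=17/2 p1=17/2 p2=129/8 p3=37/2; velocities now: v0=-4 v1=4 v2=3 v3=4
Collision at t=9: particles 1 and 2 swap velocities; positions: p0=-22 p1=39 p2=39 p3=49; velocities now: v0=-4 v1=3 v2=4 v3=4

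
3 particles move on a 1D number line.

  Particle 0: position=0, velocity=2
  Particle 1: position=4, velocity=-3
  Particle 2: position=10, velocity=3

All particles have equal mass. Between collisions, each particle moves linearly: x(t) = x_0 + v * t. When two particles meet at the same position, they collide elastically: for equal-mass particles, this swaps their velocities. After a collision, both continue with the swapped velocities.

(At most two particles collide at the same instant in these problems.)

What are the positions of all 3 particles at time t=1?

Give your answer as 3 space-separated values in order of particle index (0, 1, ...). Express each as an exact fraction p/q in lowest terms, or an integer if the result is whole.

Answer: 1 2 13

Derivation:
Collision at t=4/5: particles 0 and 1 swap velocities; positions: p0=8/5 p1=8/5 p2=62/5; velocities now: v0=-3 v1=2 v2=3
Advance to t=1 (no further collisions before then); velocities: v0=-3 v1=2 v2=3; positions = 1 2 13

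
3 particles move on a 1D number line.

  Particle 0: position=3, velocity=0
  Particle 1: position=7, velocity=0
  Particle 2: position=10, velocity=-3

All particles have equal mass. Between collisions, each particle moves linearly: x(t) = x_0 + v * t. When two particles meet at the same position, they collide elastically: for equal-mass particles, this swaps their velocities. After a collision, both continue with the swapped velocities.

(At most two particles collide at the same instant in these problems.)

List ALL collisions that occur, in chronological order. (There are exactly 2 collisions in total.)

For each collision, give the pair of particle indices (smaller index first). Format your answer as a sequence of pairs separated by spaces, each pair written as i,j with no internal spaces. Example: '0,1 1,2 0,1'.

Answer: 1,2 0,1

Derivation:
Collision at t=1: particles 1 and 2 swap velocities; positions: p0=3 p1=7 p2=7; velocities now: v0=0 v1=-3 v2=0
Collision at t=7/3: particles 0 and 1 swap velocities; positions: p0=3 p1=3 p2=7; velocities now: v0=-3 v1=0 v2=0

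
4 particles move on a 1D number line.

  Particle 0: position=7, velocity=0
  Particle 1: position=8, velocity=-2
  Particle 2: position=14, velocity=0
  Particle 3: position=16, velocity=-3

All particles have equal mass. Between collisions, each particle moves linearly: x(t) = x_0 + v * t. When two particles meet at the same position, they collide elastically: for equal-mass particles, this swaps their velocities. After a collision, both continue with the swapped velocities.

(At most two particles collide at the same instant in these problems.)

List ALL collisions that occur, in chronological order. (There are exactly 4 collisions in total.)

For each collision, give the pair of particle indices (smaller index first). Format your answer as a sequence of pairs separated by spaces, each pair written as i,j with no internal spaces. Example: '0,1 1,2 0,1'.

Answer: 0,1 2,3 1,2 0,1

Derivation:
Collision at t=1/2: particles 0 and 1 swap velocities; positions: p0=7 p1=7 p2=14 p3=29/2; velocities now: v0=-2 v1=0 v2=0 v3=-3
Collision at t=2/3: particles 2 and 3 swap velocities; positions: p0=20/3 p1=7 p2=14 p3=14; velocities now: v0=-2 v1=0 v2=-3 v3=0
Collision at t=3: particles 1 and 2 swap velocities; positions: p0=2 p1=7 p2=7 p3=14; velocities now: v0=-2 v1=-3 v2=0 v3=0
Collision at t=8: particles 0 and 1 swap velocities; positions: p0=-8 p1=-8 p2=7 p3=14; velocities now: v0=-3 v1=-2 v2=0 v3=0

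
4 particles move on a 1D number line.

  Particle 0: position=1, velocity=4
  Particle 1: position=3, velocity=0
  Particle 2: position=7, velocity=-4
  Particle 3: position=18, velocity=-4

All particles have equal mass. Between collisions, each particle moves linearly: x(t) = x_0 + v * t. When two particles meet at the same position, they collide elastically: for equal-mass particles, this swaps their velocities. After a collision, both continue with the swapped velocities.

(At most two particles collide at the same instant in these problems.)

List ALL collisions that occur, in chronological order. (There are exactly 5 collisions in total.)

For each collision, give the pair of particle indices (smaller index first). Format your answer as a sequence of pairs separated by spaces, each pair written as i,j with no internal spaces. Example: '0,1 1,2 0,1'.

Collision at t=1/2: particles 0 and 1 swap velocities; positions: p0=3 p1=3 p2=5 p3=16; velocities now: v0=0 v1=4 v2=-4 v3=-4
Collision at t=3/4: particles 1 and 2 swap velocities; positions: p0=3 p1=4 p2=4 p3=15; velocities now: v0=0 v1=-4 v2=4 v3=-4
Collision at t=1: particles 0 and 1 swap velocities; positions: p0=3 p1=3 p2=5 p3=14; velocities now: v0=-4 v1=0 v2=4 v3=-4
Collision at t=17/8: particles 2 and 3 swap velocities; positions: p0=-3/2 p1=3 p2=19/2 p3=19/2; velocities now: v0=-4 v1=0 v2=-4 v3=4
Collision at t=15/4: particles 1 and 2 swap velocities; positions: p0=-8 p1=3 p2=3 p3=16; velocities now: v0=-4 v1=-4 v2=0 v3=4

Answer: 0,1 1,2 0,1 2,3 1,2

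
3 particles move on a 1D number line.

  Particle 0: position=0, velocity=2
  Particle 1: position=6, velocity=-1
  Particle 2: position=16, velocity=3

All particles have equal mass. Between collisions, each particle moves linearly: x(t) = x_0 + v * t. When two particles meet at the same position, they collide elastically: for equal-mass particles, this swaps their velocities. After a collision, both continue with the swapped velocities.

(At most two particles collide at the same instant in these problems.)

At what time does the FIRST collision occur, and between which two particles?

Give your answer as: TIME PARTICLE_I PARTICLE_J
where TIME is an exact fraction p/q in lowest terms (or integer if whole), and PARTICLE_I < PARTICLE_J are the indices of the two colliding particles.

Pair (0,1): pos 0,6 vel 2,-1 -> gap=6, closing at 3/unit, collide at t=2
Pair (1,2): pos 6,16 vel -1,3 -> not approaching (rel speed -4 <= 0)
Earliest collision: t=2 between 0 and 1

Answer: 2 0 1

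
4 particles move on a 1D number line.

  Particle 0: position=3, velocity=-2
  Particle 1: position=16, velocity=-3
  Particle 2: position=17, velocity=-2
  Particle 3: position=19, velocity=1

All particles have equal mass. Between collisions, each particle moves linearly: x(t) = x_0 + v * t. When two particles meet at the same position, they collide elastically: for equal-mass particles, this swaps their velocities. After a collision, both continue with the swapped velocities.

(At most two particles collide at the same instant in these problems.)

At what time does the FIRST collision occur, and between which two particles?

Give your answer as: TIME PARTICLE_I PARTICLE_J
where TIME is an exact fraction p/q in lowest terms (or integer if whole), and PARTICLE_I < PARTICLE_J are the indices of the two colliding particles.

Answer: 13 0 1

Derivation:
Pair (0,1): pos 3,16 vel -2,-3 -> gap=13, closing at 1/unit, collide at t=13
Pair (1,2): pos 16,17 vel -3,-2 -> not approaching (rel speed -1 <= 0)
Pair (2,3): pos 17,19 vel -2,1 -> not approaching (rel speed -3 <= 0)
Earliest collision: t=13 between 0 and 1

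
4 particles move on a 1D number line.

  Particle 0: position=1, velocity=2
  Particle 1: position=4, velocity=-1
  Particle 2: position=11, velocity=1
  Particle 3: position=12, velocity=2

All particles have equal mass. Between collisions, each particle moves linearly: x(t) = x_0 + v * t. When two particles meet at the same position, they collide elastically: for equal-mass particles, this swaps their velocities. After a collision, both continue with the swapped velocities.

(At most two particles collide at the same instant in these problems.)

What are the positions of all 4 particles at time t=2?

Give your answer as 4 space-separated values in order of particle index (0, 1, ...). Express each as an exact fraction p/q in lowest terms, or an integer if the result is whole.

Answer: 2 5 13 16

Derivation:
Collision at t=1: particles 0 and 1 swap velocities; positions: p0=3 p1=3 p2=12 p3=14; velocities now: v0=-1 v1=2 v2=1 v3=2
Advance to t=2 (no further collisions before then); velocities: v0=-1 v1=2 v2=1 v3=2; positions = 2 5 13 16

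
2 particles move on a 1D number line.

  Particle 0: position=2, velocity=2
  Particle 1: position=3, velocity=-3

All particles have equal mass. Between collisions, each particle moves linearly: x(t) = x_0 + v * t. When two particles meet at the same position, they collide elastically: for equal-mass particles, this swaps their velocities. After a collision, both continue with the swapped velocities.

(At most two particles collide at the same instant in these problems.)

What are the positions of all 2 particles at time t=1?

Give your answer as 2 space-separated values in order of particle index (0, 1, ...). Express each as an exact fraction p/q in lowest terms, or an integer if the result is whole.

Answer: 0 4

Derivation:
Collision at t=1/5: particles 0 and 1 swap velocities; positions: p0=12/5 p1=12/5; velocities now: v0=-3 v1=2
Advance to t=1 (no further collisions before then); velocities: v0=-3 v1=2; positions = 0 4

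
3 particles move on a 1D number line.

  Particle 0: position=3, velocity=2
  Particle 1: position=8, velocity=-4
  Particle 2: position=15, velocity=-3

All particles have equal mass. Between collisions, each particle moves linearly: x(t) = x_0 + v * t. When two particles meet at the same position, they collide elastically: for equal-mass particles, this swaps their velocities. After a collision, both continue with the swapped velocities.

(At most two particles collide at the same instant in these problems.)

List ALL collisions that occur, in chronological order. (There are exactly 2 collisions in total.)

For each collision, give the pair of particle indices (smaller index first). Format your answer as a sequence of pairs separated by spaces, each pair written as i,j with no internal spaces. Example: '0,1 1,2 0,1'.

Collision at t=5/6: particles 0 and 1 swap velocities; positions: p0=14/3 p1=14/3 p2=25/2; velocities now: v0=-4 v1=2 v2=-3
Collision at t=12/5: particles 1 and 2 swap velocities; positions: p0=-8/5 p1=39/5 p2=39/5; velocities now: v0=-4 v1=-3 v2=2

Answer: 0,1 1,2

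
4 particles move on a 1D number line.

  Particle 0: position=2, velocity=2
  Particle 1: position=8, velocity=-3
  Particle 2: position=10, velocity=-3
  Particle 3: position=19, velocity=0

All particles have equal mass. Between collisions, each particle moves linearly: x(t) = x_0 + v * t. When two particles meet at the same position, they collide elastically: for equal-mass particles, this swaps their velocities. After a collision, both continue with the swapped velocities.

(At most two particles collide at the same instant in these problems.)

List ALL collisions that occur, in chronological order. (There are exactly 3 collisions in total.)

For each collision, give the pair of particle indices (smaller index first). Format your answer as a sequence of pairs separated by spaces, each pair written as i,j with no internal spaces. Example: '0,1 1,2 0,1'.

Collision at t=6/5: particles 0 and 1 swap velocities; positions: p0=22/5 p1=22/5 p2=32/5 p3=19; velocities now: v0=-3 v1=2 v2=-3 v3=0
Collision at t=8/5: particles 1 and 2 swap velocities; positions: p0=16/5 p1=26/5 p2=26/5 p3=19; velocities now: v0=-3 v1=-3 v2=2 v3=0
Collision at t=17/2: particles 2 and 3 swap velocities; positions: p0=-35/2 p1=-31/2 p2=19 p3=19; velocities now: v0=-3 v1=-3 v2=0 v3=2

Answer: 0,1 1,2 2,3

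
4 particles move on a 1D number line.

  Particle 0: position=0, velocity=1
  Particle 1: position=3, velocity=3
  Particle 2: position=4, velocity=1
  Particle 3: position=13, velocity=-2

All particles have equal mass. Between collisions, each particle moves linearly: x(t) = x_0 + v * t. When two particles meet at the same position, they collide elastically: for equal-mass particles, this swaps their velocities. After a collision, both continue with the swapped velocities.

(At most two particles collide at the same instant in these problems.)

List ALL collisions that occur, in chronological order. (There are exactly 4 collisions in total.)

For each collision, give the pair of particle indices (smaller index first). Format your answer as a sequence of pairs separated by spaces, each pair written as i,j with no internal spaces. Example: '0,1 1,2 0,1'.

Answer: 1,2 2,3 1,2 0,1

Derivation:
Collision at t=1/2: particles 1 and 2 swap velocities; positions: p0=1/2 p1=9/2 p2=9/2 p3=12; velocities now: v0=1 v1=1 v2=3 v3=-2
Collision at t=2: particles 2 and 3 swap velocities; positions: p0=2 p1=6 p2=9 p3=9; velocities now: v0=1 v1=1 v2=-2 v3=3
Collision at t=3: particles 1 and 2 swap velocities; positions: p0=3 p1=7 p2=7 p3=12; velocities now: v0=1 v1=-2 v2=1 v3=3
Collision at t=13/3: particles 0 and 1 swap velocities; positions: p0=13/3 p1=13/3 p2=25/3 p3=16; velocities now: v0=-2 v1=1 v2=1 v3=3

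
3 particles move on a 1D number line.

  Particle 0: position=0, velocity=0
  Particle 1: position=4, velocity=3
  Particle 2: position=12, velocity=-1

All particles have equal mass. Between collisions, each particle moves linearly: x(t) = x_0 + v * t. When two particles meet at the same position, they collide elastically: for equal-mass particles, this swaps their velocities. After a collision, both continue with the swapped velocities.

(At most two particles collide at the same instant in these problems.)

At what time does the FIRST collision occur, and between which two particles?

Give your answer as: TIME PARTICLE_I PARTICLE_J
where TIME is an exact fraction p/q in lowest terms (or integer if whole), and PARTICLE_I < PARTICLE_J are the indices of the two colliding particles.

Pair (0,1): pos 0,4 vel 0,3 -> not approaching (rel speed -3 <= 0)
Pair (1,2): pos 4,12 vel 3,-1 -> gap=8, closing at 4/unit, collide at t=2
Earliest collision: t=2 between 1 and 2

Answer: 2 1 2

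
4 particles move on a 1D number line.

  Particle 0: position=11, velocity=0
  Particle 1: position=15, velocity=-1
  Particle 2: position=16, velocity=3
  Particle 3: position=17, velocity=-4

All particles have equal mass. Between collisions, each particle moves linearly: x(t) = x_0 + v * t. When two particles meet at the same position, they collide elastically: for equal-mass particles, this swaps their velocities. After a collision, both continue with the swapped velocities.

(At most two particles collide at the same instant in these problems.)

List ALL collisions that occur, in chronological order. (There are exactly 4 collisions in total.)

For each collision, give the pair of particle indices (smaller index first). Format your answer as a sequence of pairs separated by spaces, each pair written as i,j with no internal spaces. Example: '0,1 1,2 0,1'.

Answer: 2,3 1,2 0,1 1,2

Derivation:
Collision at t=1/7: particles 2 and 3 swap velocities; positions: p0=11 p1=104/7 p2=115/7 p3=115/7; velocities now: v0=0 v1=-1 v2=-4 v3=3
Collision at t=2/3: particles 1 and 2 swap velocities; positions: p0=11 p1=43/3 p2=43/3 p3=18; velocities now: v0=0 v1=-4 v2=-1 v3=3
Collision at t=3/2: particles 0 and 1 swap velocities; positions: p0=11 p1=11 p2=27/2 p3=41/2; velocities now: v0=-4 v1=0 v2=-1 v3=3
Collision at t=4: particles 1 and 2 swap velocities; positions: p0=1 p1=11 p2=11 p3=28; velocities now: v0=-4 v1=-1 v2=0 v3=3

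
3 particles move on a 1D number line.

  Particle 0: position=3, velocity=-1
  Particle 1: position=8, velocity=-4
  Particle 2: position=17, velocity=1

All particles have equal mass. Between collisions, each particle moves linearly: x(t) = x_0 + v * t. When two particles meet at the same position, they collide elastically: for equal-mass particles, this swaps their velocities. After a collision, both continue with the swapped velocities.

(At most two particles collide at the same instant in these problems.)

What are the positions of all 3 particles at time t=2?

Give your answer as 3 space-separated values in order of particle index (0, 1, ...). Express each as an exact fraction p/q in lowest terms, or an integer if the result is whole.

Collision at t=5/3: particles 0 and 1 swap velocities; positions: p0=4/3 p1=4/3 p2=56/3; velocities now: v0=-4 v1=-1 v2=1
Advance to t=2 (no further collisions before then); velocities: v0=-4 v1=-1 v2=1; positions = 0 1 19

Answer: 0 1 19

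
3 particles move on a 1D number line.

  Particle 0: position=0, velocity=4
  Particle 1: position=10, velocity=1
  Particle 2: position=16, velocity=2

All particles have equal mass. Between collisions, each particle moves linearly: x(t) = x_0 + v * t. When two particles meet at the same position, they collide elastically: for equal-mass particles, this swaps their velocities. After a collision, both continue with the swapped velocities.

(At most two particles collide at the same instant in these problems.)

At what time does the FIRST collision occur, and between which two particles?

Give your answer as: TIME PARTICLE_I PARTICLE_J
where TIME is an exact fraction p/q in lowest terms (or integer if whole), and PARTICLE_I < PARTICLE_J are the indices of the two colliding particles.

Pair (0,1): pos 0,10 vel 4,1 -> gap=10, closing at 3/unit, collide at t=10/3
Pair (1,2): pos 10,16 vel 1,2 -> not approaching (rel speed -1 <= 0)
Earliest collision: t=10/3 between 0 and 1

Answer: 10/3 0 1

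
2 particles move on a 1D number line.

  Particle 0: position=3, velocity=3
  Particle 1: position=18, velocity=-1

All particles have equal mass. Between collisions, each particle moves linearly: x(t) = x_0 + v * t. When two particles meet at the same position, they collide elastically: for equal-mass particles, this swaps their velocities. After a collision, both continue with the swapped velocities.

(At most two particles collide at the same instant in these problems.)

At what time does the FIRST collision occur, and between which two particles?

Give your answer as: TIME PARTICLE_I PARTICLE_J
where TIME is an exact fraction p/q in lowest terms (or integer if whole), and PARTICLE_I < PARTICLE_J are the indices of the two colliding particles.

Answer: 15/4 0 1

Derivation:
Pair (0,1): pos 3,18 vel 3,-1 -> gap=15, closing at 4/unit, collide at t=15/4
Earliest collision: t=15/4 between 0 and 1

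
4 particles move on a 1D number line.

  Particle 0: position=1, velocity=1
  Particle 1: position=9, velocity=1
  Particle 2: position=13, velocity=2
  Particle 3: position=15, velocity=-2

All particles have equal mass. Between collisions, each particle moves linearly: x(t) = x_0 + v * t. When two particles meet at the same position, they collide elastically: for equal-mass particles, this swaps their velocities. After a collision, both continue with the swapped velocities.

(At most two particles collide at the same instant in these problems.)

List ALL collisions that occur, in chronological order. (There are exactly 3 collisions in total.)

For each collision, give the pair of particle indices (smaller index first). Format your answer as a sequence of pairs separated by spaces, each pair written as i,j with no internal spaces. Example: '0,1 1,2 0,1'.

Answer: 2,3 1,2 0,1

Derivation:
Collision at t=1/2: particles 2 and 3 swap velocities; positions: p0=3/2 p1=19/2 p2=14 p3=14; velocities now: v0=1 v1=1 v2=-2 v3=2
Collision at t=2: particles 1 and 2 swap velocities; positions: p0=3 p1=11 p2=11 p3=17; velocities now: v0=1 v1=-2 v2=1 v3=2
Collision at t=14/3: particles 0 and 1 swap velocities; positions: p0=17/3 p1=17/3 p2=41/3 p3=67/3; velocities now: v0=-2 v1=1 v2=1 v3=2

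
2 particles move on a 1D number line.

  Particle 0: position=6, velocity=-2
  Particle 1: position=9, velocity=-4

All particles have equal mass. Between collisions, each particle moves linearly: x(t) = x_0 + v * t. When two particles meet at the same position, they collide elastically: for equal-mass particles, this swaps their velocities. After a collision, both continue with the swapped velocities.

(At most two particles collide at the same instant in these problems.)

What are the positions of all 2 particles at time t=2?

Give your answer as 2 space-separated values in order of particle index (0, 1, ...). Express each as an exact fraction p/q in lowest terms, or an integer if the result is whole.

Collision at t=3/2: particles 0 and 1 swap velocities; positions: p0=3 p1=3; velocities now: v0=-4 v1=-2
Advance to t=2 (no further collisions before then); velocities: v0=-4 v1=-2; positions = 1 2

Answer: 1 2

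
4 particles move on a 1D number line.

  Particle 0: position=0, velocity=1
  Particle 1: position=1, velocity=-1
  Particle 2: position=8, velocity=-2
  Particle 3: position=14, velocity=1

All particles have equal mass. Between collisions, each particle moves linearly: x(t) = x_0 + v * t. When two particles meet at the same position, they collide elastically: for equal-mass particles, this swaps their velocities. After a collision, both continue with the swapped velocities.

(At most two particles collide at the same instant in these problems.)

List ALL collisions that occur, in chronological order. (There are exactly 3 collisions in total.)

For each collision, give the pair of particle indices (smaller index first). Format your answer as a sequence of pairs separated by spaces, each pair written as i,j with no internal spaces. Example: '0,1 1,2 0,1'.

Collision at t=1/2: particles 0 and 1 swap velocities; positions: p0=1/2 p1=1/2 p2=7 p3=29/2; velocities now: v0=-1 v1=1 v2=-2 v3=1
Collision at t=8/3: particles 1 and 2 swap velocities; positions: p0=-5/3 p1=8/3 p2=8/3 p3=50/3; velocities now: v0=-1 v1=-2 v2=1 v3=1
Collision at t=7: particles 0 and 1 swap velocities; positions: p0=-6 p1=-6 p2=7 p3=21; velocities now: v0=-2 v1=-1 v2=1 v3=1

Answer: 0,1 1,2 0,1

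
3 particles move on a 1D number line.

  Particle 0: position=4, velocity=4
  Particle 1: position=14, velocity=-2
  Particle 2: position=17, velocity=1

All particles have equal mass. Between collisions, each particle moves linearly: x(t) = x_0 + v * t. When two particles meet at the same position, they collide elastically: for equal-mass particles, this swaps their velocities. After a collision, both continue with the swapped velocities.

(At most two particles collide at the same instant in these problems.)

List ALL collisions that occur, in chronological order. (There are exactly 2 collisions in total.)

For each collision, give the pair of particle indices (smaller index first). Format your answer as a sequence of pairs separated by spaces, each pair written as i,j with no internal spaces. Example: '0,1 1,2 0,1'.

Answer: 0,1 1,2

Derivation:
Collision at t=5/3: particles 0 and 1 swap velocities; positions: p0=32/3 p1=32/3 p2=56/3; velocities now: v0=-2 v1=4 v2=1
Collision at t=13/3: particles 1 and 2 swap velocities; positions: p0=16/3 p1=64/3 p2=64/3; velocities now: v0=-2 v1=1 v2=4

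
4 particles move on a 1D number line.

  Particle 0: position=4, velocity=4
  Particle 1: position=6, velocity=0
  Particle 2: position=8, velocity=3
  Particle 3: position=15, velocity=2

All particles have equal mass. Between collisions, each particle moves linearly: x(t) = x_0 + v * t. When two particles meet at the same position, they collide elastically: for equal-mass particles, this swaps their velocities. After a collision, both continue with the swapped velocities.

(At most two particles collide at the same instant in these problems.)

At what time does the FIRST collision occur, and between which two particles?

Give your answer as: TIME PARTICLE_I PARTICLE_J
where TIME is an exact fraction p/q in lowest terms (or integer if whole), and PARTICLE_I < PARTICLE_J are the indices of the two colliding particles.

Answer: 1/2 0 1

Derivation:
Pair (0,1): pos 4,6 vel 4,0 -> gap=2, closing at 4/unit, collide at t=1/2
Pair (1,2): pos 6,8 vel 0,3 -> not approaching (rel speed -3 <= 0)
Pair (2,3): pos 8,15 vel 3,2 -> gap=7, closing at 1/unit, collide at t=7
Earliest collision: t=1/2 between 0 and 1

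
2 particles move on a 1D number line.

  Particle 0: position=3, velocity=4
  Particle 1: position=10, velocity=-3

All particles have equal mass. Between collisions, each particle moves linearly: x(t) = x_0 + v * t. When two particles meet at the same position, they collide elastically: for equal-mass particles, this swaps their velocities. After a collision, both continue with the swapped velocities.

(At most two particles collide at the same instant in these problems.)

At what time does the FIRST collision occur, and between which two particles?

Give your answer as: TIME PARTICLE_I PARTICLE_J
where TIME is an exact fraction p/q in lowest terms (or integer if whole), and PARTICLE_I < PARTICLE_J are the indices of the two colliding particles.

Answer: 1 0 1

Derivation:
Pair (0,1): pos 3,10 vel 4,-3 -> gap=7, closing at 7/unit, collide at t=1
Earliest collision: t=1 between 0 and 1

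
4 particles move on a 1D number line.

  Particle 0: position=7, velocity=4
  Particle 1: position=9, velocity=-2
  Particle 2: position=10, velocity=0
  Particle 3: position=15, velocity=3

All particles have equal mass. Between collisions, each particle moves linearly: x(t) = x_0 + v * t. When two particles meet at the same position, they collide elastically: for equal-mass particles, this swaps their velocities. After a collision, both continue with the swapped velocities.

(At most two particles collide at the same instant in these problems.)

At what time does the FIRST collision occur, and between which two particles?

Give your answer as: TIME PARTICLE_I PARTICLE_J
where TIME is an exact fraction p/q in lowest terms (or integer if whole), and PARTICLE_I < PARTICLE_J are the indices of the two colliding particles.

Answer: 1/3 0 1

Derivation:
Pair (0,1): pos 7,9 vel 4,-2 -> gap=2, closing at 6/unit, collide at t=1/3
Pair (1,2): pos 9,10 vel -2,0 -> not approaching (rel speed -2 <= 0)
Pair (2,3): pos 10,15 vel 0,3 -> not approaching (rel speed -3 <= 0)
Earliest collision: t=1/3 between 0 and 1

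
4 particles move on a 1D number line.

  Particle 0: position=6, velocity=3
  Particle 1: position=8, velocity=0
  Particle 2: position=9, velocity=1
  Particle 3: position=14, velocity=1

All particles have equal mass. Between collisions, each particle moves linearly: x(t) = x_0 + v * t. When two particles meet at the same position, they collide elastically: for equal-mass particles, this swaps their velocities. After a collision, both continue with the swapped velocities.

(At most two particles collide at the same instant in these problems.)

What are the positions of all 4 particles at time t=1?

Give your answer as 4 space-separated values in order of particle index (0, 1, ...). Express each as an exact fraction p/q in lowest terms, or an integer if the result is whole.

Collision at t=2/3: particles 0 and 1 swap velocities; positions: p0=8 p1=8 p2=29/3 p3=44/3; velocities now: v0=0 v1=3 v2=1 v3=1
Advance to t=1 (no further collisions before then); velocities: v0=0 v1=3 v2=1 v3=1; positions = 8 9 10 15

Answer: 8 9 10 15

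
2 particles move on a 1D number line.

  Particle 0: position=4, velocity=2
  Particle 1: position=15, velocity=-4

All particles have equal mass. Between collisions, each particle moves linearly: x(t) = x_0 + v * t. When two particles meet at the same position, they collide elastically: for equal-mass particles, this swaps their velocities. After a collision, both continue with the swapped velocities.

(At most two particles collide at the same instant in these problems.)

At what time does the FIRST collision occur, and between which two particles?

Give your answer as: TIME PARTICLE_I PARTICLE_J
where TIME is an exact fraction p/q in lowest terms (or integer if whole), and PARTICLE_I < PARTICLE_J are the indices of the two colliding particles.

Pair (0,1): pos 4,15 vel 2,-4 -> gap=11, closing at 6/unit, collide at t=11/6
Earliest collision: t=11/6 between 0 and 1

Answer: 11/6 0 1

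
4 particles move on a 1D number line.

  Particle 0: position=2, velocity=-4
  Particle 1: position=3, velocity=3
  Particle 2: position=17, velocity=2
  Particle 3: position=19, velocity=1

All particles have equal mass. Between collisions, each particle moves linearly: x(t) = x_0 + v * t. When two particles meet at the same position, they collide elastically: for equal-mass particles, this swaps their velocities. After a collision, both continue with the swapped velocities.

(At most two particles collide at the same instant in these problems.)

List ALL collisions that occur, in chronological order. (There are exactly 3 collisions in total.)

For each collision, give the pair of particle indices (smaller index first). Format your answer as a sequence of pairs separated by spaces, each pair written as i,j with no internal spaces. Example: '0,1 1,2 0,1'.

Answer: 2,3 1,2 2,3

Derivation:
Collision at t=2: particles 2 and 3 swap velocities; positions: p0=-6 p1=9 p2=21 p3=21; velocities now: v0=-4 v1=3 v2=1 v3=2
Collision at t=8: particles 1 and 2 swap velocities; positions: p0=-30 p1=27 p2=27 p3=33; velocities now: v0=-4 v1=1 v2=3 v3=2
Collision at t=14: particles 2 and 3 swap velocities; positions: p0=-54 p1=33 p2=45 p3=45; velocities now: v0=-4 v1=1 v2=2 v3=3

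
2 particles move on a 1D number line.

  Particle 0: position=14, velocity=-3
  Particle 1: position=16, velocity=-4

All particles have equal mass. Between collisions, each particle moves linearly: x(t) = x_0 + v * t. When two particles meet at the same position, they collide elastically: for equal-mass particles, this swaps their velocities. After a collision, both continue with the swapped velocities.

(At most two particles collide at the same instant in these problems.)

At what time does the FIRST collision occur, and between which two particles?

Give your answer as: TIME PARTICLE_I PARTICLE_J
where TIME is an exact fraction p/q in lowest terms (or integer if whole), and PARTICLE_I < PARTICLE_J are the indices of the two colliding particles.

Answer: 2 0 1

Derivation:
Pair (0,1): pos 14,16 vel -3,-4 -> gap=2, closing at 1/unit, collide at t=2
Earliest collision: t=2 between 0 and 1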